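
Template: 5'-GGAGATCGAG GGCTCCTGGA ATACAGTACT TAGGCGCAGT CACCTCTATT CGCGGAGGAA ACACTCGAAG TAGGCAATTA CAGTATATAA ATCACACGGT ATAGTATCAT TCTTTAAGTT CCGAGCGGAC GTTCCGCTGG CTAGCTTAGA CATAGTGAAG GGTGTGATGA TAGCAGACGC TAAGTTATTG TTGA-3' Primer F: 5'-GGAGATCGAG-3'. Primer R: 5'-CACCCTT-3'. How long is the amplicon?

The forward primer matches the template at positions 1–10.
Taking the reverse complement of CACCCTT gives AAGGGTG, found at positions 158–164 on the template; the primer anneals here to the top strand with its 3' end pointing upstream.
The product runs from position 1 to position 164, so its length is 164 − 1 + 1 = 164 bp.

164 bp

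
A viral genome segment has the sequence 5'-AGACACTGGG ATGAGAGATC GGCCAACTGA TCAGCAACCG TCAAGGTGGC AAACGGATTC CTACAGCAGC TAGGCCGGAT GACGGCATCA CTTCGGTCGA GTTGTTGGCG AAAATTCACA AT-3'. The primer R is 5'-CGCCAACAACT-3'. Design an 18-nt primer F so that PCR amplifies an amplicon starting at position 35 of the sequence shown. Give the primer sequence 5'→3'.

The reverse primer's reverse complement AGTTGTTGGCG matches the template at positions 100–110; the product starts at position 35.
The forward primer is identical to the top strand over positions 35–52: CAACCGTCAAGGTGGCAA.

5'-CAACCGTCAAGGTGGCAA-3'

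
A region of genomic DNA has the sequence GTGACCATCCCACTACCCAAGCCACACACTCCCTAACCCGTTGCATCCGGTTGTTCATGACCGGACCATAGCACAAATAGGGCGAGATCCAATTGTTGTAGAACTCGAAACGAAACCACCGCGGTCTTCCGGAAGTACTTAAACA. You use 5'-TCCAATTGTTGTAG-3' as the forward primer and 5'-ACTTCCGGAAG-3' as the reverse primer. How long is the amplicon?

The forward primer matches the template at positions 88–101.
Reverse complement of the reverse primer: CTTCCGGAAGT. This occurs on the top strand at positions 126–136.
Amplicon spans positions 88–136: 49 bp.

49 bp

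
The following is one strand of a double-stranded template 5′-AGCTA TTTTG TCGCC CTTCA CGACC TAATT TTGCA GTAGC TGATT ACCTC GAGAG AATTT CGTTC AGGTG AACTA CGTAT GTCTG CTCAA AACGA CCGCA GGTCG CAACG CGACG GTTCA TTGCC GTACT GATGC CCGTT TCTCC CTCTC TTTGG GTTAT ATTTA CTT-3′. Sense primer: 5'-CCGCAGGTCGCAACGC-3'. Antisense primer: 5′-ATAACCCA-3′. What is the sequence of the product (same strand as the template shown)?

Scanning the template, CCGCAGGTCGCAACGC occurs at positions 96–111; this primer anneals to the bottom strand there with its 3' end pointing downstream.
Reverse complement of the reverse primer: TGGGTTAT. This occurs on the top strand at positions 153–160.
The product is the template from position 96 through 160 (65 bp).

5'-CCGCAGGTCGCAACGCGACGGTTCATTGCCGTACTGATGCCCGTTTCTCCCTCTCTTTGGGTTAT-3'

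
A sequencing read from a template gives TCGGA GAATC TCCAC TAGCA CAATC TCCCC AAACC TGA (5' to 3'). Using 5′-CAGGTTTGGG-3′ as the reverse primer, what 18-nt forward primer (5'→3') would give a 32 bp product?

5'-GAATCTCCACTAGCACAA-3'

The reverse primer's reverse complement CCCAAACCTG matches the template at positions 28–37, so the product ends at position 37.
A 32 bp product then starts at position 37 − 32 + 1 = 6.
The forward primer is identical to the top strand there: GAATCTCCACTAGCACAA.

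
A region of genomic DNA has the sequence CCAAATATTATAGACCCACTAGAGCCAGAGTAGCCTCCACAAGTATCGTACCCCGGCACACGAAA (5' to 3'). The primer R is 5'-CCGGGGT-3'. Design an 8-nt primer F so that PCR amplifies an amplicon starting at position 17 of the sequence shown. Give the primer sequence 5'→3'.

5'-CACTAGAG-3'

The reverse primer's reverse complement ACCCCGG matches the template at positions 50–56; the product starts at position 17.
The forward primer is identical to the top strand over positions 17–24: CACTAGAG.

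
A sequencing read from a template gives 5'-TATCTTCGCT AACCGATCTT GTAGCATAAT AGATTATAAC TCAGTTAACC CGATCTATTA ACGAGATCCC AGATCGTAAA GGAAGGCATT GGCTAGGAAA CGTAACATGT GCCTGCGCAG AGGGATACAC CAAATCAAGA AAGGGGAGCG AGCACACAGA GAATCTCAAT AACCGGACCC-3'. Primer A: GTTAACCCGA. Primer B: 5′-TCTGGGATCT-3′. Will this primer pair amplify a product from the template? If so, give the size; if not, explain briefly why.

Primer A (GTTAACCCGA) matches the top strand at positions 44–53; it acts as a forward primer.
Primer B's reverse complement is AGATCCCAGA, matching the top strand at positions 64–73; it acts as a reverse primer.
The 3' ends face each other across positions 44–73, giving a 30 bp product.

Yes — a 30 bp product.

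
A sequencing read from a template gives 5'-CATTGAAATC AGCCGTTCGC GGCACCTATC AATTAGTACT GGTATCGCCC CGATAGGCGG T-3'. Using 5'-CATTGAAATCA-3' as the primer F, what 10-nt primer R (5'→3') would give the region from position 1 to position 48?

5'-GCGATACCAG-3'

The product's 3' end on the top strand is position 48.
The reverse primer anneals to the top strand over positions 39–48, i.e. to CTGGTATCGC.
Its sequence written 5'→3' is the reverse complement: GCGATACCAG.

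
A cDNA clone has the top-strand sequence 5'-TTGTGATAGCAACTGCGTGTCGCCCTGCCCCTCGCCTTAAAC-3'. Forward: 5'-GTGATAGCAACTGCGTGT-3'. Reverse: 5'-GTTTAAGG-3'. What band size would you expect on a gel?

40 bp

The forward primer matches the template at positions 3–20.
Taking the reverse complement of GTTTAAGG gives CCTTAAAC, found at positions 35–42 on the template; the primer anneals here to the top strand with its 3' end pointing upstream.
Product length = (reverse-primer end) − (forward-primer start) + 1 = 42 − 3 + 1 = 40 bp.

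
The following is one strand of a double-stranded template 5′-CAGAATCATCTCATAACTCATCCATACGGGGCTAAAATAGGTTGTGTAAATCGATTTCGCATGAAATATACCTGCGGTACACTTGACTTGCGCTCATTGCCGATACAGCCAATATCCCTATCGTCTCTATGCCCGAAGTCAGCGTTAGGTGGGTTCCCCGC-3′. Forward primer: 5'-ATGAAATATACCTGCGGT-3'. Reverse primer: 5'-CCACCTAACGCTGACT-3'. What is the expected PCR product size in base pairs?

Forward primer ATGAAATATACCTGCGGT is found on the top strand at positions 61–78.
The reverse primer's reverse complement is AGTCAGCGTTAGGTGG, which matches the template at positions 137–152.
Product length = (reverse-primer end) − (forward-primer start) + 1 = 152 − 61 + 1 = 92 bp.

92 bp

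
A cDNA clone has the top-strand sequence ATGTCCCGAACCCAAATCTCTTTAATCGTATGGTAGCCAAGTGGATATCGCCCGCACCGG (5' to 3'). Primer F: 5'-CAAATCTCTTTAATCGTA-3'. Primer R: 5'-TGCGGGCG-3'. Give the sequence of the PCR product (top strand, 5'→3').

The forward primer matches the template at positions 13–30.
The reverse primer's reverse complement is CGCCCGCA, which matches the template at positions 49–56.
The product is the template from position 13 through 56 (44 bp).

5'-CAAATCTCTTTAATCGTATGGTAGCCAAGTGGATATCGCCCGCA-3'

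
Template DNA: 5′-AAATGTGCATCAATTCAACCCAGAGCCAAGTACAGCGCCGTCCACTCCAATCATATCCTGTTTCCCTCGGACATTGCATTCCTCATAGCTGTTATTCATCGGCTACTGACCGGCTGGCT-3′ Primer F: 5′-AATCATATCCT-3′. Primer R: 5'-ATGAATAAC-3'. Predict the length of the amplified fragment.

Scanning the template, AATCATATCCT occurs at positions 49–59; this primer anneals to the bottom strand there with its 3' end pointing downstream.
The reverse primer's reverse complement is GTTATTCAT, which matches the template at positions 91–99.
Amplicon spans positions 49–99: 51 bp.

51 bp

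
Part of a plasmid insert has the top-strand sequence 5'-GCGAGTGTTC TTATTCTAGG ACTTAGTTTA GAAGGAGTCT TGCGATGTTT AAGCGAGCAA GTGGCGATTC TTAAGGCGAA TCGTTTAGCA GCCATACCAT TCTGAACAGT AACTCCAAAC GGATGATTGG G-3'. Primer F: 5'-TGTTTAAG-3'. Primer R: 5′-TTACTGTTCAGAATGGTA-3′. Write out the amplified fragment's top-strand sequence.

Scanning the template, TGTTTAAG occurs at positions 46–53; this primer anneals to the bottom strand there with its 3' end pointing downstream.
Taking the reverse complement of TTACTGTTCAGAATGGTA gives TACCATTCTGAACAGTAA, found at positions 95–112 on the template; the primer anneals here to the top strand with its 3' end pointing upstream.
The product is the template from position 46 through 112 (67 bp).

5'-TGTTTAAGCGAGCAAGTGGCGATTCTTAAGGCGAATCGTTTAGCAGCCATACCATTCTGAACAGTAA-3'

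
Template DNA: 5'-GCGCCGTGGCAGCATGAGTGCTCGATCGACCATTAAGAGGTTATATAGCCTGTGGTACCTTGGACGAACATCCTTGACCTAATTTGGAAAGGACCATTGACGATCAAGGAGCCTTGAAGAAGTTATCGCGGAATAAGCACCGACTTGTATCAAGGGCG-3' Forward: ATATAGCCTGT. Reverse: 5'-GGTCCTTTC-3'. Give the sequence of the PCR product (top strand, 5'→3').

5'-ATATAGCCTGTGGTACCTTGGACGAACATCCTTGACCTAATTTGGAAAGGACC-3'

Scanning the template, ATATAGCCTGT occurs at positions 43–53; this primer anneals to the bottom strand there with its 3' end pointing downstream.
Reverse complement of the reverse primer: GAAAGGACC. This occurs on the top strand at positions 87–95.
The product is the template from position 43 through 95 (53 bp).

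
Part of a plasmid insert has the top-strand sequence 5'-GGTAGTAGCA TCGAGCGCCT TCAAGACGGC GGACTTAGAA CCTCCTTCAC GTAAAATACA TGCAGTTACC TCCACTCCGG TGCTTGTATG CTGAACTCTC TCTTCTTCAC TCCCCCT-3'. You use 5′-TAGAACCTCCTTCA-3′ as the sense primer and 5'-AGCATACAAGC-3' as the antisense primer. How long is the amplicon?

Scanning the template, TAGAACCTCCTTCA occurs at positions 36–49; this primer anneals to the bottom strand there with its 3' end pointing downstream.
Taking the reverse complement of AGCATACAAGC gives GCTTGTATGCT, found at positions 82–92 on the template; the primer anneals here to the top strand with its 3' end pointing upstream.
The product runs from position 36 to position 92, so its length is 92 − 36 + 1 = 57 bp.

57 bp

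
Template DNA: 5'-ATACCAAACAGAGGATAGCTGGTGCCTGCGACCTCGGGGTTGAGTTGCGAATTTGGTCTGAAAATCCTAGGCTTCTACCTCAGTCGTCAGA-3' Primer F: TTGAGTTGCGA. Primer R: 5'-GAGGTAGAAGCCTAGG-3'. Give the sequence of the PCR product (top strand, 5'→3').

Scanning the template, TTGAGTTGCGA occurs at positions 40–50; this primer anneals to the bottom strand there with its 3' end pointing downstream.
Reverse complement of the reverse primer: CCTAGGCTTCTACCTC. This occurs on the top strand at positions 66–81.
The product is the template from position 40 through 81 (42 bp).

5'-TTGAGTTGCGAATTTGGTCTGAAAATCCTAGGCTTCTACCTC-3'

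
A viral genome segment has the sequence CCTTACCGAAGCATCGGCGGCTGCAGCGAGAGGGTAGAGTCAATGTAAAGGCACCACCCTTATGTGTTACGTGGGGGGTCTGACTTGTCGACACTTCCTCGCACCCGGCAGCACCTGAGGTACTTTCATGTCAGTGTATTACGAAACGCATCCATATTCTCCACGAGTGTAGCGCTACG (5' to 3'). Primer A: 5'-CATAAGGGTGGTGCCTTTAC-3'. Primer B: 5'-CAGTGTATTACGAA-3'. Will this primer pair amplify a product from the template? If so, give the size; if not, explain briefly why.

No product — the primers' 3' ends point away from each other.

Primer A (CATAAGGGTGGTGCCTTTAC) has reverse complement GTAAAGGCACCACCCTTATG, which matches the top strand at positions 45–64; primer A anneals to the top strand there with its 3' end pointing upstream toward position 45.
Primer B (CAGTGTATTACGAA) matches the top strand directly at positions 132–145; it anneals to the bottom strand with its 3' end pointing downstream toward position 145.
The 3' ends diverge (primer A extends toward position 1, primer B toward position 179), so the primers never converge on a shared product.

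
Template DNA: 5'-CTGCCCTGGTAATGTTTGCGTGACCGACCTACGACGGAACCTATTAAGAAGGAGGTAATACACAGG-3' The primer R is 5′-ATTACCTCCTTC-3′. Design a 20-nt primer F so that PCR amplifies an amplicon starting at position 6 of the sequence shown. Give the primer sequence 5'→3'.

5'-CTGGTAATGTTTGCGTGACC-3'

The reverse primer's reverse complement GAAGGAGGTAAT matches the template at positions 48–59; the product starts at position 6.
The forward primer is identical to the top strand over positions 6–25: CTGGTAATGTTTGCGTGACC.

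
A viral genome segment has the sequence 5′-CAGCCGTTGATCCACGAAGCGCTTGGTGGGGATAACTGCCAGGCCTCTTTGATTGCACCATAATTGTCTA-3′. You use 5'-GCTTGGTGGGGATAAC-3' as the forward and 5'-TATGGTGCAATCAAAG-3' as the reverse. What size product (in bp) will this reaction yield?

Forward primer GCTTGGTGGGGATAAC is found on the top strand at positions 21–36.
Taking the reverse complement of TATGGTGCAATCAAAG gives CTTTGATTGCACCATA, found at positions 47–62 on the template; the primer anneals here to the top strand with its 3' end pointing upstream.
Amplicon spans positions 21–62: 42 bp.

42 bp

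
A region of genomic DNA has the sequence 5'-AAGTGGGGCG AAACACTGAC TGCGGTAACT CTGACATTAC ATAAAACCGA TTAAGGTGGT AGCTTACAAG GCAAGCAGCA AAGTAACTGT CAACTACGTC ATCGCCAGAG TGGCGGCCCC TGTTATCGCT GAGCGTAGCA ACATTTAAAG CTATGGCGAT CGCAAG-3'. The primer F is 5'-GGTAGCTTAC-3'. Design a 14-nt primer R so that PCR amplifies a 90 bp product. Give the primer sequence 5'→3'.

The forward primer binds at positions 58–67, so a 90 bp product ends at position 58 + 90 − 1 = 147.
The reverse primer anneals to the top strand over positions 134–147, i.e. to CGTAGCAACATTTA.
Its sequence written 5'→3' is the reverse complement: TAAATGTTGCTACG.

5'-TAAATGTTGCTACG-3'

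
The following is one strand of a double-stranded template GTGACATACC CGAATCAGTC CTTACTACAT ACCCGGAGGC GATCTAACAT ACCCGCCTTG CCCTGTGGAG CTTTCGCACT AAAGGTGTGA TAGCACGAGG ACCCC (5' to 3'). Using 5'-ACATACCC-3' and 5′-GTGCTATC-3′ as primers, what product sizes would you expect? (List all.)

The forward primer ACATACCC matches the top strand at positions 4–11, 27–34, 47–54.
The reverse primer's reverse complement is GATAGCAC, matching at positions 89–96.
Each forward site pairs with the reverse site to give a product ending at position 96: sizes 93, 70, 50 bp.

93 bp, 70 bp, 50 bp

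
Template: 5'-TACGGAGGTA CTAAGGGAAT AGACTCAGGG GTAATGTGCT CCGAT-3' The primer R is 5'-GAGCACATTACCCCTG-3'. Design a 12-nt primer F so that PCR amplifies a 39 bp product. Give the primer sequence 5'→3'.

The reverse primer's reverse complement CAGGGGTAATGTGCTC matches the template at positions 26–41, so the product ends at position 41.
A 39 bp product then starts at position 41 − 39 + 1 = 3.
The forward primer is identical to the top strand there: CGGAGGTACTAA.

5'-CGGAGGTACTAA-3'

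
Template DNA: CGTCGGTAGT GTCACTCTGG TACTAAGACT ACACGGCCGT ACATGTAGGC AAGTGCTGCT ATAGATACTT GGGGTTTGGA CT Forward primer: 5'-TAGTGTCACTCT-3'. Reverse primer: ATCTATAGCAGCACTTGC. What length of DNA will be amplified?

60 bp

Scanning the template, TAGTGTCACTCT occurs at positions 7–18; this primer anneals to the bottom strand there with its 3' end pointing downstream.
Taking the reverse complement of ATCTATAGCAGCACTTGC gives GCAAGTGCTGCTATAGAT, found at positions 49–66 on the template; the primer anneals here to the top strand with its 3' end pointing upstream.
Amplicon spans positions 7–66: 60 bp.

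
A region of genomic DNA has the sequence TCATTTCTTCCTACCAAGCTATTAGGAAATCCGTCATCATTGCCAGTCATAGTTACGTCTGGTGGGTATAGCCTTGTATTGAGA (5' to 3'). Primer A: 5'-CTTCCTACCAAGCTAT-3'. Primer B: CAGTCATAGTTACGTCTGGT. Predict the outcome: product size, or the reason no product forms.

No product — both primers anneal to the same strand and extend in the same direction.

Primer A (CTTCCTACCAAGCTAT) matches the top strand at positions 7–22 (3' end points downstream).
Primer B (CAGTCATAGTTACGTCTGGT) also matches the top strand directly, at positions 44–63 — its reverse complement ACCAGACGTAACTATGACTG is not present.
Both primers anneal to the bottom strand with 3' ends pointing the same way, so neither can prime synthesis back toward the other.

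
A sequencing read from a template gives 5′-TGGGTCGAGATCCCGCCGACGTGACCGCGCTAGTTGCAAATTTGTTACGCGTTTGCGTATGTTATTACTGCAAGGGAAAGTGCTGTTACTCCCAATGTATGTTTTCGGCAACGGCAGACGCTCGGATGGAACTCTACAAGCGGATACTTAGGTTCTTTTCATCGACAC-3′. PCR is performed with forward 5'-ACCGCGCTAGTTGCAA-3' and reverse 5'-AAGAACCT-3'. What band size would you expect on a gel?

Forward primer ACCGCGCTAGTTGCAA is found on the top strand at positions 24–39.
Reverse complement of the reverse primer: AGGTTCTT. This occurs on the top strand at positions 150–157.
Product length = (reverse-primer end) − (forward-primer start) + 1 = 157 − 24 + 1 = 134 bp.

134 bp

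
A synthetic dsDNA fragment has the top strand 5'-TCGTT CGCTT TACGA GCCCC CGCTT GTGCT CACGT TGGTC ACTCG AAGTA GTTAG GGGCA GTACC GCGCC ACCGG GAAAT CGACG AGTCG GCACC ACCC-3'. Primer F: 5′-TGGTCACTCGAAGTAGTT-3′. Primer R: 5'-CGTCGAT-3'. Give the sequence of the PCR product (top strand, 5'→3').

5'-TGGTCACTCGAAGTAGTTAGGGGCAGTACCGCGCCACCGGGAAATCGACG-3'

Forward primer TGGTCACTCGAAGTAGTT is found on the top strand at positions 36–53.
Reverse complement of the reverse primer: ATCGACG. This occurs on the top strand at positions 79–85.
The product is the template from position 36 through 85 (50 bp).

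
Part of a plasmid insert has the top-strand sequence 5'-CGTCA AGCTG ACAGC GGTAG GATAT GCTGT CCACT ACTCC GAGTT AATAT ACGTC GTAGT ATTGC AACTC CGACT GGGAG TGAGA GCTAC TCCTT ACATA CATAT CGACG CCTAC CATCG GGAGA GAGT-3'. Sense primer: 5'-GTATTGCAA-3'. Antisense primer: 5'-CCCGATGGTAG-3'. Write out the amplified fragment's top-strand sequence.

5'-GTATTGCAACTCCGACTGGGAGTGAGAGCTACTCCTTACATACATATCGACGCCTACCATCGGG-3'

Scanning the template, GTATTGCAA occurs at positions 59–67; this primer anneals to the bottom strand there with its 3' end pointing downstream.
Taking the reverse complement of CCCGATGGTAG gives CTACCATCGGG, found at positions 112–122 on the template; the primer anneals here to the top strand with its 3' end pointing upstream.
The product is the template from position 59 through 122 (64 bp).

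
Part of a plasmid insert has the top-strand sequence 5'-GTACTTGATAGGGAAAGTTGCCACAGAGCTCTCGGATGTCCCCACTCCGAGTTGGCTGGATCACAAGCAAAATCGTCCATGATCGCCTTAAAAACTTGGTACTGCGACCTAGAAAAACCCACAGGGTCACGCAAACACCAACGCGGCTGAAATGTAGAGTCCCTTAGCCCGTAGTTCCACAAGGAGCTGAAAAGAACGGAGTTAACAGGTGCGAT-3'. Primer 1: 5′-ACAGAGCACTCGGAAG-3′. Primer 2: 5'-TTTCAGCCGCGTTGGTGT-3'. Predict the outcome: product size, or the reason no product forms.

Primer 1 (ACAGAGCACTCGGAAG) does not match the top strand, and its reverse complement CTTCCGAGTGCTCTGT does not match either.
With no annealing site for primer 1, no amplification occurs.

No product — primer 1 has no binding site in the template.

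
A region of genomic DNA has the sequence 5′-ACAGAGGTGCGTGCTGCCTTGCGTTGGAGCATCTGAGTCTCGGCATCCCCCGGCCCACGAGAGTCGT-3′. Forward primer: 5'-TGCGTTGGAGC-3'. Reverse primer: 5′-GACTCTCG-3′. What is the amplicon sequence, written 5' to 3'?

Scanning the template, TGCGTTGGAGC occurs at positions 20–30; this primer anneals to the bottom strand there with its 3' end pointing downstream.
Reverse complement of the reverse primer: CGAGAGTC. This occurs on the top strand at positions 58–65.
The product is the template from position 20 through 65 (46 bp).

5'-TGCGTTGGAGCATCTGAGTCTCGGCATCCCCCGGCCCACGAGAGTC-3'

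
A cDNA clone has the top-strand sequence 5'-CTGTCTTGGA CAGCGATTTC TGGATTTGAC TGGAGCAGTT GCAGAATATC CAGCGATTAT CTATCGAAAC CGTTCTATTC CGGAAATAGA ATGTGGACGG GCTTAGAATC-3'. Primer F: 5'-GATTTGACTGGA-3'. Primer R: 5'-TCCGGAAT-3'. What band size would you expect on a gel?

62 bp

Forward primer GATTTGACTGGA is found on the top strand at positions 23–34.
The reverse primer's reverse complement is ATTCCGGA, which matches the template at positions 77–84.
The product runs from position 23 to position 84, so its length is 84 − 23 + 1 = 62 bp.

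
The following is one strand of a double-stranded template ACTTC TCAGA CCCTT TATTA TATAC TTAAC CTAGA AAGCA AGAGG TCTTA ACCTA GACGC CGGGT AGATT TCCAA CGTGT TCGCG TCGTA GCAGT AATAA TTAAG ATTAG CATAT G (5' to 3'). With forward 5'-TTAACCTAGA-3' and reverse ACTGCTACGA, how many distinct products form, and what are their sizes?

Two products: 70 bp, 48 bp

The forward primer TTAACCTAGA matches the top strand at positions 26–35, 48–57.
The reverse primer's reverse complement is TCGTAGCAGT, matching at positions 86–95.
Each forward site pairs with the reverse site to give a product ending at position 95: sizes 70, 48 bp.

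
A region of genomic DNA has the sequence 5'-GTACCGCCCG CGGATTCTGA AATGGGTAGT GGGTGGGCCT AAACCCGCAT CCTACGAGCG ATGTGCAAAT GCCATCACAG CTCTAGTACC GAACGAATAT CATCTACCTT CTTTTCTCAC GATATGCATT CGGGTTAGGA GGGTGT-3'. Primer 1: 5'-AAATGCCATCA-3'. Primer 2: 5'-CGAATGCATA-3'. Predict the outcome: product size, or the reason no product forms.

Primer 1 (AAATGCCATCA) matches the top strand at positions 67–77; it acts as a forward primer.
Primer 2's reverse complement is TATGCATTCG, matching the top strand at positions 123–132; it acts as a reverse primer.
The 3' ends face each other across positions 67–132, giving a 66 bp product.

Yes — a 66 bp product.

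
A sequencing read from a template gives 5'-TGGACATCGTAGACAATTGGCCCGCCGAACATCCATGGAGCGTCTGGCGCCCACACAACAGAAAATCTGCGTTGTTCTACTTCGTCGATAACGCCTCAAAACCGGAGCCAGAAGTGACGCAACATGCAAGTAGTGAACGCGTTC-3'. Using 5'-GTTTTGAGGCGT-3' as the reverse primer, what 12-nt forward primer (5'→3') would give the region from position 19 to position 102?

The reverse primer's reverse complement ACGCCTCAAAAC matches the template at positions 91–102; the product starts at position 19.
The forward primer is identical to the top strand over positions 19–30: GGCCCGCCGAAC.

5'-GGCCCGCCGAAC-3'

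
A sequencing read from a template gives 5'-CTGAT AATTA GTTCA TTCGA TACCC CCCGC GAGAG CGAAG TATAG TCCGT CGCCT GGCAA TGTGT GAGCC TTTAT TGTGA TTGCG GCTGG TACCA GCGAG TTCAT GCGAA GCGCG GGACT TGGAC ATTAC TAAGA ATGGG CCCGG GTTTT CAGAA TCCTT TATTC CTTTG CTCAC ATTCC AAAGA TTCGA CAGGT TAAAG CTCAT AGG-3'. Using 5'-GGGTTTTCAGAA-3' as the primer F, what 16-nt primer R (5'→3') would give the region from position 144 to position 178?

The product's 3' end on the top strand is position 178.
The reverse primer anneals to the top strand over positions 163–178, i.e. to TTCCTTTGCTCACATT.
Its sequence written 5'→3' is the reverse complement: AATGTGAGCAAAGGAA.

5'-AATGTGAGCAAAGGAA-3'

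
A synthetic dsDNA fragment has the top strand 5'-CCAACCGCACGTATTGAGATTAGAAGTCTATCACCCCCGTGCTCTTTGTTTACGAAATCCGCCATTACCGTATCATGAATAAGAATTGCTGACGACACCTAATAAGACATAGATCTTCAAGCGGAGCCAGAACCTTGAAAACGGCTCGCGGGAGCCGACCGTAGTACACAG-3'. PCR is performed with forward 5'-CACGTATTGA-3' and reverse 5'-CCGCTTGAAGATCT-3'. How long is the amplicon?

117 bp

The forward primer matches the template at positions 8–17.
The reverse primer's reverse complement is AGATCTTCAAGCGG, which matches the template at positions 111–124.
The product runs from position 8 to position 124, so its length is 124 − 8 + 1 = 117 bp.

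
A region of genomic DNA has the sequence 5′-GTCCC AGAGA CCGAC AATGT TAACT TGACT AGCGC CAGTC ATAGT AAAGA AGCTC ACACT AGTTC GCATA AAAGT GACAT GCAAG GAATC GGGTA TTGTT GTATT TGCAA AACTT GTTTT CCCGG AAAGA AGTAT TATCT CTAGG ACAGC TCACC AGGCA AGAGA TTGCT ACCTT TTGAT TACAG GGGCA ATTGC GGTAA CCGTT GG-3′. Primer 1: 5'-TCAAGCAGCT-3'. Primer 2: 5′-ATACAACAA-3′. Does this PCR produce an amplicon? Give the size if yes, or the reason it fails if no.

No product — primer 1 has no binding site in the template.

Primer 1 (TCAAGCAGCT) does not match the top strand, and its reverse complement AGCTGCTTGA does not match either.
With no annealing site for primer 1, no amplification occurs.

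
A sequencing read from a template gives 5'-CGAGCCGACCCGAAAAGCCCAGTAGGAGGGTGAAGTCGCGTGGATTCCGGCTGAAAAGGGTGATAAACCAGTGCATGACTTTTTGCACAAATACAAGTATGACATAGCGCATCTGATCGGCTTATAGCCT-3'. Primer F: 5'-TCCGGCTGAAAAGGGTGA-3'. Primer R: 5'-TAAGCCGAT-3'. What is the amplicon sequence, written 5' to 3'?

Forward primer TCCGGCTGAAAAGGGTGA is found on the top strand at positions 46–63.
Taking the reverse complement of TAAGCCGAT gives ATCGGCTTA, found at positions 116–124 on the template; the primer anneals here to the top strand with its 3' end pointing upstream.
The product is the template from position 46 through 124 (79 bp).

5'-TCCGGCTGAAAAGGGTGATAAACCAGTGCATGACTTTTTGCACAAATACAAGTATGACATAGCGCATCTGATCGGCTTA-3'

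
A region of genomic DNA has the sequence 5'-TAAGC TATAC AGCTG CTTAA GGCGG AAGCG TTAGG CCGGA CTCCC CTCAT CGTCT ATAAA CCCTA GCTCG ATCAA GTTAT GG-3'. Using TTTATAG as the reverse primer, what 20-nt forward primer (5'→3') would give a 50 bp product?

The reverse primer's reverse complement CTATAAA matches the template at positions 54–60, so the product ends at position 60.
A 50 bp product then starts at position 60 − 50 + 1 = 11.
The forward primer is identical to the top strand there: AGCTGCTTAAGGCGGAAGCG.

5'-AGCTGCTTAAGGCGGAAGCG-3'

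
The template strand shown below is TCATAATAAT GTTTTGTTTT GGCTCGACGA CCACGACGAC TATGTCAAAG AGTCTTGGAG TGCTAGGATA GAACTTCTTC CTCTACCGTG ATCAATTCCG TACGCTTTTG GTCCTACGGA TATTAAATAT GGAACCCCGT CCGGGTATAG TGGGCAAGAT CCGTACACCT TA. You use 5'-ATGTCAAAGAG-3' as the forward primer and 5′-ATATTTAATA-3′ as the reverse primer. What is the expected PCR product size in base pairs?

The forward primer matches the template at positions 42–52.
Taking the reverse complement of ATATTTAATA gives TATTAAATAT, found at positions 121–130 on the template; the primer anneals here to the top strand with its 3' end pointing upstream.
Amplicon spans positions 42–130: 89 bp.

89 bp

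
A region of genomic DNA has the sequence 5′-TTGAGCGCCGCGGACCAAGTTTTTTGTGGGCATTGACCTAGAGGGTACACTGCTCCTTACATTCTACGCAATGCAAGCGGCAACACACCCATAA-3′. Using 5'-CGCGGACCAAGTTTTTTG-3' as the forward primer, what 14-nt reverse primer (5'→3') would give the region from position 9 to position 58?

5'-AAGGAGCAGTGTAC-3'

The product's 3' end on the top strand is position 58.
The reverse primer anneals to the top strand over positions 45–58, i.e. to GTACACTGCTCCTT.
Its sequence written 5'→3' is the reverse complement: AAGGAGCAGTGTAC.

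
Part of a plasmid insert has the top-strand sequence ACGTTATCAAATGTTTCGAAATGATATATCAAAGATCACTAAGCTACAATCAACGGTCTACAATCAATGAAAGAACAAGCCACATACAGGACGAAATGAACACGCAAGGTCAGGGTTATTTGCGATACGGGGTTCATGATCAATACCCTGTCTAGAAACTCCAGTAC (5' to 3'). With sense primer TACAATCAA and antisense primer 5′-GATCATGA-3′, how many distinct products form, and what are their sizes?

The forward primer TACAATCAA matches the top strand at positions 45–53, 59–67.
The reverse primer's reverse complement is TCATGATC, matching at positions 134–141.
Each forward site pairs with the reverse site to give a product ending at position 141: sizes 97, 83 bp.

Two products: 97 bp, 83 bp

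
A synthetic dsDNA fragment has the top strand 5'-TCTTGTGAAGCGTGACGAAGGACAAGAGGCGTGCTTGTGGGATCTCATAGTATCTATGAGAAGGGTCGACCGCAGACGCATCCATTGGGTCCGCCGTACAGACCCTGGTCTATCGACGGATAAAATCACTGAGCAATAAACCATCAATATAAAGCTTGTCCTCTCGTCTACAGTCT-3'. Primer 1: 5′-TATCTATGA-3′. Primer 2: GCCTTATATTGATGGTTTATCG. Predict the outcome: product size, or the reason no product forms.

No product — primer 2 has no binding site in the template.

Primer 2 (GCCTTATATTGATGGTTTATCG) does not match the top strand, and its reverse complement CGATAAACCATCAATATAAGGC does not match either.
With no annealing site for primer 2, no amplification occurs.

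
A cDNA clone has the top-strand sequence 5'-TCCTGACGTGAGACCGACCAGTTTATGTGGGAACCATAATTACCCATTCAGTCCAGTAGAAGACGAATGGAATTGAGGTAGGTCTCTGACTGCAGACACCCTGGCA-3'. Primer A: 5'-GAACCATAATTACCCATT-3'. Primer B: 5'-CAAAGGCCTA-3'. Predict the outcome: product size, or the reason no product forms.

Primer B (CAAAGGCCTA) does not match the top strand, and its reverse complement TAGGCCTTTG does not match either.
With no annealing site for primer B, no amplification occurs.

No product — primer B has no binding site in the template.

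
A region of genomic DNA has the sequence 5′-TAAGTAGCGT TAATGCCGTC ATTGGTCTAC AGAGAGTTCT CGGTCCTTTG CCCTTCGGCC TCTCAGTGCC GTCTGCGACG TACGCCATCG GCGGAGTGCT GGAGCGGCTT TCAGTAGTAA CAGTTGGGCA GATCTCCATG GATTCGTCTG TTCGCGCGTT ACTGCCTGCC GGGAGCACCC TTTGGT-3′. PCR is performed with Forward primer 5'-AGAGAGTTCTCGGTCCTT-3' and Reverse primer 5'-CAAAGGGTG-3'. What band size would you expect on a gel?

154 bp

Forward primer AGAGAGTTCTCGGTCCTT is found on the top strand at positions 31–48.
Taking the reverse complement of CAAAGGGTG gives CACCCTTTG, found at positions 176–184 on the template; the primer anneals here to the top strand with its 3' end pointing upstream.
The product runs from position 31 to position 184, so its length is 184 − 31 + 1 = 154 bp.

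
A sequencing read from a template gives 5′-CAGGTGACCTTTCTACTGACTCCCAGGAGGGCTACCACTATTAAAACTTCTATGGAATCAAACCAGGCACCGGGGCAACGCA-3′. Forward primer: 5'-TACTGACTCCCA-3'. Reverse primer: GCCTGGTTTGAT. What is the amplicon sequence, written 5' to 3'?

5'-TACTGACTCCCAGGAGGGCTACCACTATTAAAACTTCTATGGAATCAAACCAGGC-3'

Scanning the template, TACTGACTCCCA occurs at positions 14–25; this primer anneals to the bottom strand there with its 3' end pointing downstream.
Reverse complement of the reverse primer: ATCAAACCAGGC. This occurs on the top strand at positions 57–68.
The product is the template from position 14 through 68 (55 bp).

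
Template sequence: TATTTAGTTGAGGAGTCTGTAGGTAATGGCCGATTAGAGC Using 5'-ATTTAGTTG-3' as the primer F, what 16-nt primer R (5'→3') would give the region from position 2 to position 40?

The product's 3' end on the top strand is position 40.
The reverse primer anneals to the top strand over positions 25–40, i.e. to AATGGCCGATTAGAGC.
Its sequence written 5'→3' is the reverse complement: GCTCTAATCGGCCATT.

5'-GCTCTAATCGGCCATT-3'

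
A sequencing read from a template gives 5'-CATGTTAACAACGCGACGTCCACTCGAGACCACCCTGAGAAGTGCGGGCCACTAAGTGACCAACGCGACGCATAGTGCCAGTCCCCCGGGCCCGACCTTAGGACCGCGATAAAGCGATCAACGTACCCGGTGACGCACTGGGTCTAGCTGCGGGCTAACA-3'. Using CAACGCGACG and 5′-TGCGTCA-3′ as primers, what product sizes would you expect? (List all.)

The forward primer CAACGCGACG matches the top strand at positions 9–18, 61–70.
The reverse primer's reverse complement is TGACGCA, matching at positions 131–137.
Each forward site pairs with the reverse site to give a product ending at position 137: sizes 129, 77 bp.

129 bp, 77 bp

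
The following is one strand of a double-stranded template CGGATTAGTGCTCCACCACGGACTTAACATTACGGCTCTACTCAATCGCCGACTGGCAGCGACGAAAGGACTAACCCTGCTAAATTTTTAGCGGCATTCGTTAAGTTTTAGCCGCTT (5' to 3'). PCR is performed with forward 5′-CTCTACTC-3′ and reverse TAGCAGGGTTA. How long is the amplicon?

47 bp

Forward primer CTCTACTC is found on the top strand at positions 36–43.
Taking the reverse complement of TAGCAGGGTTA gives TAACCCTGCTA, found at positions 72–82 on the template; the primer anneals here to the top strand with its 3' end pointing upstream.
The product runs from position 36 to position 82, so its length is 82 − 36 + 1 = 47 bp.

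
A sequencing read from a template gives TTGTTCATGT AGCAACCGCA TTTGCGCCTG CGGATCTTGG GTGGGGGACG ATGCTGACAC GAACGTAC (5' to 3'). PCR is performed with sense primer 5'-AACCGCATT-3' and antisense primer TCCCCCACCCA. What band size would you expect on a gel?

35 bp

Scanning the template, AACCGCATT occurs at positions 14–22; this primer anneals to the bottom strand there with its 3' end pointing downstream.
The reverse primer's reverse complement is TGGGTGGGGGA, which matches the template at positions 38–48.
Amplicon spans positions 14–48: 35 bp.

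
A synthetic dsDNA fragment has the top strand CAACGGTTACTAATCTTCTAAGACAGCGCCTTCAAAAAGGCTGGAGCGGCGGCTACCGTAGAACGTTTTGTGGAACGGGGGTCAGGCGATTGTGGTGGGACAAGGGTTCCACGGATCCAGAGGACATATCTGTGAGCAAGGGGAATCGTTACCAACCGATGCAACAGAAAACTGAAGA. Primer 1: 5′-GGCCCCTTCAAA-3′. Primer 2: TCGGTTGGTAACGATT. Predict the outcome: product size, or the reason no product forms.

Primer 1 (GGCCCCTTCAAA) does not match the top strand, and its reverse complement TTTGAAGGGGCC does not match either.
With no annealing site for primer 1, no amplification occurs.

No product — primer 1 has no binding site in the template.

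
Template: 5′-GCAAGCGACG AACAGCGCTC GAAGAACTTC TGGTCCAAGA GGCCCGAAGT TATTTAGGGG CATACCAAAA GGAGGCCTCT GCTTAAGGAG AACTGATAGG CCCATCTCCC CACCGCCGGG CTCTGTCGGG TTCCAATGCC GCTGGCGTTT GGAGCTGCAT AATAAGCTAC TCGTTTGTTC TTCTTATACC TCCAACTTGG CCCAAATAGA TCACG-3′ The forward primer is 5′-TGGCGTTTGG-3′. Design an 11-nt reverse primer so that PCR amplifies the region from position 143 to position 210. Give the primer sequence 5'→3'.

The product's 3' end on the top strand is position 210.
The reverse primer anneals to the top strand over positions 200–210, i.e. to GCCCAAATAGA.
Its sequence written 5'→3' is the reverse complement: TCTATTTGGGC.

5'-TCTATTTGGGC-3'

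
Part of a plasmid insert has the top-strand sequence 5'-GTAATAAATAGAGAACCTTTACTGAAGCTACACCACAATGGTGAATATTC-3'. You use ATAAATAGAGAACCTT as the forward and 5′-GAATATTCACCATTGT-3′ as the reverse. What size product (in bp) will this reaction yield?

Forward primer ATAAATAGAGAACCTT is found on the top strand at positions 4–19.
The reverse primer's reverse complement is ACAATGGTGAATATTC, which matches the template at positions 35–50.
Amplicon spans positions 4–50: 47 bp.

47 bp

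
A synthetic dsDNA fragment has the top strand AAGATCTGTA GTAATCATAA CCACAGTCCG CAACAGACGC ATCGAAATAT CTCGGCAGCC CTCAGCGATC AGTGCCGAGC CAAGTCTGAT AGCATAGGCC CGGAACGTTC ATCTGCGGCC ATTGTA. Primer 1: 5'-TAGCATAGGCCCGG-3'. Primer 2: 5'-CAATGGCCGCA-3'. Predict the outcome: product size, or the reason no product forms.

Yes — a 35 bp product.

Primer 1 (TAGCATAGGCCCGG) matches the top strand at positions 90–103; it acts as a forward primer.
Primer 2's reverse complement is TGCGGCCATTG, matching the top strand at positions 114–124; it acts as a reverse primer.
The 3' ends face each other across positions 90–124, giving a 35 bp product.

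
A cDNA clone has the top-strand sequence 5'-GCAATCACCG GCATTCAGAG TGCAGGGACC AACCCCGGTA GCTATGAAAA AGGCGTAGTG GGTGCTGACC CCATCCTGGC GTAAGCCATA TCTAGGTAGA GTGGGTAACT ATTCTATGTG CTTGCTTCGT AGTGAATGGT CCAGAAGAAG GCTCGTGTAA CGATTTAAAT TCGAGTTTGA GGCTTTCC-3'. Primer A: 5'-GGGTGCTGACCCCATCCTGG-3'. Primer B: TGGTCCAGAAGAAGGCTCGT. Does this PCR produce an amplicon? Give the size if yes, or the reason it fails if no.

Primer A (GGGTGCTGACCCCATCCTGG) matches the top strand at positions 60–79 (3' end points downstream).
Primer B (TGGTCCAGAAGAAGGCTCGT) also matches the top strand directly, at positions 137–156 — its reverse complement ACGAGCCTTCTTCTGGACCA is not present.
Both primers anneal to the bottom strand with 3' ends pointing the same way, so neither can prime synthesis back toward the other.

No product — both primers anneal to the same strand and extend in the same direction.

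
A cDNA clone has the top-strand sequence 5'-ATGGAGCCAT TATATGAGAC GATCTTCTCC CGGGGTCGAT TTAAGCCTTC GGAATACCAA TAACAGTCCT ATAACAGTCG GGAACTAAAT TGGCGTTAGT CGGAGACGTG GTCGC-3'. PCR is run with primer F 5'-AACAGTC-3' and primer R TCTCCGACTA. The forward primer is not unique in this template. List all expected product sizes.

45 bp, 34 bp

The forward primer AACAGTC matches the top strand at positions 62–68, 73–79.
The reverse primer's reverse complement is TAGTCGGAGA, matching at positions 97–106.
Each forward site pairs with the reverse site to give a product ending at position 106: sizes 45, 34 bp.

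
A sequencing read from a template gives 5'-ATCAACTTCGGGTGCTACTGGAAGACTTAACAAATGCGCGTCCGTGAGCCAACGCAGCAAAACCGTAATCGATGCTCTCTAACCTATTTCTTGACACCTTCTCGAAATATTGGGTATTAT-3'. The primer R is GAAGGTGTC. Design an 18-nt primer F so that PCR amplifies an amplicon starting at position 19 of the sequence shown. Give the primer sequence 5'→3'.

5'-TGGAAGACTTAACAAATG-3'

The reverse primer's reverse complement GACACCTTC matches the template at positions 93–101; the product starts at position 19.
The forward primer is identical to the top strand over positions 19–36: TGGAAGACTTAACAAATG.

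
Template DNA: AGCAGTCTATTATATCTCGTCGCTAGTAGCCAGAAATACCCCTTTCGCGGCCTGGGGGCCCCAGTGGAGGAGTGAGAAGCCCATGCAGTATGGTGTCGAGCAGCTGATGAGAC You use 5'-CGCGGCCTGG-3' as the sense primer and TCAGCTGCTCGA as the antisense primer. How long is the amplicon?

62 bp

Forward primer CGCGGCCTGG is found on the top strand at positions 46–55.
Reverse complement of the reverse primer: TCGAGCAGCTGA. This occurs on the top strand at positions 96–107.
The product runs from position 46 to position 107, so its length is 107 − 46 + 1 = 62 bp.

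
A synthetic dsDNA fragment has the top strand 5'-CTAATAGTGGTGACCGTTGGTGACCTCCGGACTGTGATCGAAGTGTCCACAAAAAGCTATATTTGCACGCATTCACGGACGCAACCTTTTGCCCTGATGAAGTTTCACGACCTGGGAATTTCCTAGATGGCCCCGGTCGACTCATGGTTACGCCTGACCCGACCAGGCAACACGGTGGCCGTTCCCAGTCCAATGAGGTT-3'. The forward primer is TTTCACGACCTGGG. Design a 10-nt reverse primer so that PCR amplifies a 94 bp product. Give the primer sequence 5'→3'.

The forward primer binds at positions 103–116, so a 94 bp product ends at position 103 + 94 − 1 = 196.
The reverse primer anneals to the top strand over positions 187–196, i.e. to AGTCCAATGA.
Its sequence written 5'→3' is the reverse complement: TCATTGGACT.

5'-TCATTGGACT-3'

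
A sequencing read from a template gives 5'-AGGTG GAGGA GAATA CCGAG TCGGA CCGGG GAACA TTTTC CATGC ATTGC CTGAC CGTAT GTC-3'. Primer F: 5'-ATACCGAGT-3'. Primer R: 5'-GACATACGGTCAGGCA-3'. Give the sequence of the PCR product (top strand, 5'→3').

5'-ATACCGAGTCGGACCGGGGAACATTTTCCATGCATTGCCTGACCGTATGTC-3'

Scanning the template, ATACCGAGT occurs at positions 13–21; this primer anneals to the bottom strand there with its 3' end pointing downstream.
Taking the reverse complement of GACATACGGTCAGGCA gives TGCCTGACCGTATGTC, found at positions 48–63 on the template; the primer anneals here to the top strand with its 3' end pointing upstream.
The product is the template from position 13 through 63 (51 bp).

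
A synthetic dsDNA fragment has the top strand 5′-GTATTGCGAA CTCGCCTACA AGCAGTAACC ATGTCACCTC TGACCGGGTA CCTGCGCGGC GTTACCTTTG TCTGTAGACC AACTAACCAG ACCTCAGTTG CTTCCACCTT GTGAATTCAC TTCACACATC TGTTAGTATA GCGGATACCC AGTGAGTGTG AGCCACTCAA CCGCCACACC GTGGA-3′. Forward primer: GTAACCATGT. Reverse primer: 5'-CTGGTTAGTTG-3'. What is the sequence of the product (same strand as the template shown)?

Scanning the template, GTAACCATGT occurs at positions 25–34; this primer anneals to the bottom strand there with its 3' end pointing downstream.
Reverse complement of the reverse primer: CAACTAACCAG. This occurs on the top strand at positions 80–90.
The product is the template from position 25 through 90 (66 bp).

5'-GTAACCATGTCACCTCTGACCGGGTACCTGCGCGGCGTTACCTTTGTCTGTAGACCAACTAACCAG-3'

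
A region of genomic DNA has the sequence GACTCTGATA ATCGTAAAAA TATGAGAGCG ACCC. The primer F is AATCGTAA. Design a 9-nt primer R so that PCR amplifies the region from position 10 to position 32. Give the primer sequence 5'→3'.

5'-GTCGCTCTC-3'

The product's 3' end on the top strand is position 32.
The reverse primer anneals to the top strand over positions 24–32, i.e. to GAGAGCGAC.
Its sequence written 5'→3' is the reverse complement: GTCGCTCTC.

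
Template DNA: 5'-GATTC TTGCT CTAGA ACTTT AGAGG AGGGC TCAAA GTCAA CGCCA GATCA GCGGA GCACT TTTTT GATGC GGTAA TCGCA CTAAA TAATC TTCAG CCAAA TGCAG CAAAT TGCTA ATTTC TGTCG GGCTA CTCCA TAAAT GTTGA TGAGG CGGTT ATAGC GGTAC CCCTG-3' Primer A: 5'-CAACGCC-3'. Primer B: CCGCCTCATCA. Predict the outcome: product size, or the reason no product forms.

Primer A (CAACGCC) matches the top strand at positions 38–44; it acts as a forward primer.
Primer B's reverse complement is TGATGAGGCGG, matching the top strand at positions 143–153; it acts as a reverse primer.
The 3' ends face each other across positions 38–153, giving a 116 bp product.

Yes — a 116 bp product.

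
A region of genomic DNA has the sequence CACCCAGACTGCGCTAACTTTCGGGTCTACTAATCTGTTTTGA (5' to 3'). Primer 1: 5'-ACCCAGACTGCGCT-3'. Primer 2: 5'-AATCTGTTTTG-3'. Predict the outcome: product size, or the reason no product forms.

No product — both primers anneal to the same strand and extend in the same direction.

Primer 1 (ACCCAGACTGCGCT) matches the top strand at positions 2–15 (3' end points downstream).
Primer 2 (AATCTGTTTTG) also matches the top strand directly, at positions 32–42 — its reverse complement CAAAACAGATT is not present.
Both primers anneal to the bottom strand with 3' ends pointing the same way, so neither can prime synthesis back toward the other.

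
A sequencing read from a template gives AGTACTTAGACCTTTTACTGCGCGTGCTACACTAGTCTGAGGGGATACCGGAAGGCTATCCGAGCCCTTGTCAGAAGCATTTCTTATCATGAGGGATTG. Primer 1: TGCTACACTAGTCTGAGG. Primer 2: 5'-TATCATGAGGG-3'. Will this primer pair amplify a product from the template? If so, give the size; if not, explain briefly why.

No product — both primers anneal to the same strand and extend in the same direction.

Primer 1 (TGCTACACTAGTCTGAGG) matches the top strand at positions 25–42 (3' end points downstream).
Primer 2 (TATCATGAGGG) also matches the top strand directly, at positions 85–95 — its reverse complement CCCTCATGATA is not present.
Both primers anneal to the bottom strand with 3' ends pointing the same way, so neither can prime synthesis back toward the other.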